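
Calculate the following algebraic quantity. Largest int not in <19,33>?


gcd(19,33)=1 => F=ab-a-b=19*33-19-33=627-52=575


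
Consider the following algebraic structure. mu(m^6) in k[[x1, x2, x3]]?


C(n+d-1,d)=C(8,6)=28


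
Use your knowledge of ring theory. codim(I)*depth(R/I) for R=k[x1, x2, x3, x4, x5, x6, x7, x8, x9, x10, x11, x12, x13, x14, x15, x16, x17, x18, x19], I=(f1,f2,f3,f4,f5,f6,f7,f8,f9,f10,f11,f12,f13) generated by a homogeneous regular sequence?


codim=13, depth=dim(R/I)=19-13=6
Product=13*6=78


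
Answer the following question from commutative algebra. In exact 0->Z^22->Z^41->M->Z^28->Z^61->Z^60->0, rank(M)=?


Alt sum=0:
(-1)^0*22 + (-1)^1*41 + (-1)^2*? + (-1)^3*28 + (-1)^4*61 + (-1)^5*60=0
rank(M)=46


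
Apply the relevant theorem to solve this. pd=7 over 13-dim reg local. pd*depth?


pd+depth=13
depth=13-7=6
pd*depth=7*6=42


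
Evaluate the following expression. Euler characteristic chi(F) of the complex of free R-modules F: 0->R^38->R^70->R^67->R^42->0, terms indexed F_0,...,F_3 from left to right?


chi = sum (-1)^i * rank:
(-1)^0*38=38
(-1)^1*70=-70
(-1)^2*67=67
(-1)^3*42=-42
chi=-7


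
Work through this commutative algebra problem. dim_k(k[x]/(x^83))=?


Basis: 1,x,...,x^82
dim=83


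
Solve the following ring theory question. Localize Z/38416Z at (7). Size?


7-primary part: 38416=7^4*16
Size=7^4=2401


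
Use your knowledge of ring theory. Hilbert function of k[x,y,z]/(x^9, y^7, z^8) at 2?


Need i<9, j<7, k<8 with i+j+k=2.
For each i, j ranges over max(0,2-i-7)..min(6,2-i):
  i=0: j in [0,2] -> 3
  i=1: j in [0,1] -> 2
  i=2: j in [0,0] -> 1
H(2) = 3+2+1 = 6


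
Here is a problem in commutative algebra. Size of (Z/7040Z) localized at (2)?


2-primary part: 7040=2^7*55
Size=2^7=128


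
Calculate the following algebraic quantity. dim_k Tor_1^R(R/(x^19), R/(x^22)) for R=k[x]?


Tor_1(R/I,R/J)=(I cap J)/IJ=(x^22)/(x^41)
dim=41-22=min(19,22)=19


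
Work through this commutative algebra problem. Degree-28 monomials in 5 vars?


C(d+n-1,n-1)=C(32,4)=35960


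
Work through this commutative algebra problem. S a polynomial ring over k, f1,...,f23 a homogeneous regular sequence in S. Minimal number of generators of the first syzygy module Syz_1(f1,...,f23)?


Regular sequence => Koszul complex is the minimal free resolution.
Syz_1 minimally generated by Koszul relations f_i*e_j - f_j*e_i (i<j): mu(Syz_1) = beta_2 = C(m,2) = m(m-1)/2
m=23
23*22/2 = 253


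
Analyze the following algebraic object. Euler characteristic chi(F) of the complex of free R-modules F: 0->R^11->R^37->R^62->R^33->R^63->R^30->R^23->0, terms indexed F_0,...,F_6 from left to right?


chi = sum (-1)^i * rank:
(-1)^0*11=11
(-1)^1*37=-37
(-1)^2*62=62
(-1)^3*33=-33
(-1)^4*63=63
(-1)^5*30=-30
(-1)^6*23=23
chi=59


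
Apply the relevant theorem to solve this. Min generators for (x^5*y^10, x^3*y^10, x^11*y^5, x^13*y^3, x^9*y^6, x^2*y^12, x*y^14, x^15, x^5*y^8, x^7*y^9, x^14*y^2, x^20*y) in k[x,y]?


Remove redundant (divisible by others).
x^7*y^9 redundant.
x^5*y^10 redundant.
x^20*y redundant.
Min: x^15, x^14*y^2, x^13*y^3, x^11*y^5, x^9*y^6, x^5*y^8, x^3*y^10, x^2*y^12, x*y^14
Count=9


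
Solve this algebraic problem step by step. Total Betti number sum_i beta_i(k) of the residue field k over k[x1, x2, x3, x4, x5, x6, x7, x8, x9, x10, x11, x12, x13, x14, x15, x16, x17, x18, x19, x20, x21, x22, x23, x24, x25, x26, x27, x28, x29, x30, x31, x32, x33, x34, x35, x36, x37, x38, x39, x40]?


Koszul resolution: beta_i(k)=C(n,i), n=40
sum_i C(40,i) = 2^40 = 1099511627776


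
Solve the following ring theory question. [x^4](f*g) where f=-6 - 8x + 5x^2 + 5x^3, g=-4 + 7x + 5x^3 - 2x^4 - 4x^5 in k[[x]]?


[x^4] = sum a_i*b_j, i+j=4
  -6*-2=12
  -8*5=-40
  5*7=35
Sum=7


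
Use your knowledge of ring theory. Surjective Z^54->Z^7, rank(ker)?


rank(ker) = 54-7 = 47


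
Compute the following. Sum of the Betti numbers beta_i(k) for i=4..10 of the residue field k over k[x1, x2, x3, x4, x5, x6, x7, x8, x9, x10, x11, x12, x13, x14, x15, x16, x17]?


Koszul resolution: beta_i(k)=C(n,i), n=17
C(17,4)=2380, C(17,5)=6188, C(17,6)=12376, C(17,7)=19448, C(17,8)=24310, C(17,9)=24310, C(17,10)=19448
Sum=108460


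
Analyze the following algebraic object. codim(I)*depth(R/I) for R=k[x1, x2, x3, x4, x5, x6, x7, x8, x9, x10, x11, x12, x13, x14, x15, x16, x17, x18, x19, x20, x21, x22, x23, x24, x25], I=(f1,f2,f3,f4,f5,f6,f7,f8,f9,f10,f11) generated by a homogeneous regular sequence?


codim=11, depth=dim(R/I)=25-11=14
Product=11*14=154


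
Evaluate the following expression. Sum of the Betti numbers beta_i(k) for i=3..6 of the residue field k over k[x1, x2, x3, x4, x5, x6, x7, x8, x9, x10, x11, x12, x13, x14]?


Koszul resolution: beta_i(k)=C(n,i), n=14
C(14,3)=364, C(14,4)=1001, C(14,5)=2002, C(14,6)=3003
Sum=6370


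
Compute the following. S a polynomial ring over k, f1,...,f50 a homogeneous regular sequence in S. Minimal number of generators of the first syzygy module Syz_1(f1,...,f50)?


Regular sequence => Koszul complex is the minimal free resolution.
Syz_1 minimally generated by Koszul relations f_i*e_j - f_j*e_i (i<j): mu(Syz_1) = beta_2 = C(m,2) = m(m-1)/2
m=50
50*49/2 = 1225


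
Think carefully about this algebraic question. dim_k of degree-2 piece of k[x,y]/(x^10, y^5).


k[x,y], I = (x^10, y^5), d = 2
Need i < 10 and d-i < 5.
Range: 0 <= i <= 2.
H(2) = 3


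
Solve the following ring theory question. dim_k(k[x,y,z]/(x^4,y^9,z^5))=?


Basis: x^iy^jz^k, i<4,j<9,k<5
4*9*5=180


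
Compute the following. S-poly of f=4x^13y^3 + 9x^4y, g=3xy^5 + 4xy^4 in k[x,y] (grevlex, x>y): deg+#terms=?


LT(f)=4x^13y^3, LT(g)=3xy^5
lcm(LM)=x^13y^5
S(f,g) (scaled by 12 to clear denominators) = 3y^2*f - 4x^12*g = -16x^13y^4 + 27x^4y^3
2 terms, deg 17.
17+2=19


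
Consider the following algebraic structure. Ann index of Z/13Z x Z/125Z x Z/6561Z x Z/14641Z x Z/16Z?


Exponent = lcm of the cyclic orders; pairwise coprime => product.
13^1*5^3*3^8*11^4*2^4=13*125*6561*14641*16=2497549626000


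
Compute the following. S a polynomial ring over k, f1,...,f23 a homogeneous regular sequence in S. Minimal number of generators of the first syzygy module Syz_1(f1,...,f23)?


Regular sequence => Koszul complex is the minimal free resolution.
Syz_1 minimally generated by Koszul relations f_i*e_j - f_j*e_i (i<j): mu(Syz_1) = beta_2 = C(m,2) = m(m-1)/2
m=23
23*22/2 = 253


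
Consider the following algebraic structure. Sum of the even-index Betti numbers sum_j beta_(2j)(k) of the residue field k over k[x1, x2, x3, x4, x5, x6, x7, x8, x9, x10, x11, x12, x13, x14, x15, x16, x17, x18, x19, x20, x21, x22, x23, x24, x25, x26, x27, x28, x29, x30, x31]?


Koszul resolution: beta_i(k)=C(n,i), n=31
sum_even C(31,i) = 2^(n-1) = 2^30 = 1073741824


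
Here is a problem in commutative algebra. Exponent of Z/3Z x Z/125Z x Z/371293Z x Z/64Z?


Exponent = lcm of the cyclic orders; pairwise coprime => product.
3^1*5^3*13^5*2^6=3*125*371293*64=8911032000


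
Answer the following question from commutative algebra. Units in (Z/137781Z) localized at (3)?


Local ring = Z/19683Z.
phi(19683) = 3^8*(3-1) = 13122


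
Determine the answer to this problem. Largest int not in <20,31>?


gcd(20,31)=1 => F=ab-a-b=20*31-20-31=620-51=569


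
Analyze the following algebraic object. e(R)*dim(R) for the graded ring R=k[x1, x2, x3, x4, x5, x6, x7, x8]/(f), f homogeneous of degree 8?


e(R)=deg(f)=8, dim(R)=8-1=7
e*dim=8*7=56


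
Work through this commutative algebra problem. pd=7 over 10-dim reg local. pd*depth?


pd+depth=10
depth=10-7=3
pd*depth=7*3=21


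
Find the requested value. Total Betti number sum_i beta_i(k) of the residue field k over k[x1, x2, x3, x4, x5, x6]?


Koszul resolution: beta_i(k)=C(n,i), n=6
sum_i C(6,i) = 2^6 = 64


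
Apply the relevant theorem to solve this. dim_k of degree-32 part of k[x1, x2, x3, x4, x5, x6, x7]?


C(d+n-1,n-1)=C(38,6)=2760681


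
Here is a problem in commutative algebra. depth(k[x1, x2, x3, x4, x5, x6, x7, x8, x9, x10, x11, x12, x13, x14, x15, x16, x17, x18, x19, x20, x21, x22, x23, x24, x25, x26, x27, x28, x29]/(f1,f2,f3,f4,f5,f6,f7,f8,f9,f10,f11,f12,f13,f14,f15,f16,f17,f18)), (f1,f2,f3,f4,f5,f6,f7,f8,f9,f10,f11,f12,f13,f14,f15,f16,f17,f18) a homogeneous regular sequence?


depth(R)=29
depth(R/I)=29-18=11


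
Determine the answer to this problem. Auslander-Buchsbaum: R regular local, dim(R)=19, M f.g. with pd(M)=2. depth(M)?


pd+depth=depth(R)=19
depth=19-2=17


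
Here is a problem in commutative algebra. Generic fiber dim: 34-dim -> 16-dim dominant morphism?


dim(fiber)=dim(X)-dim(Y)=34-16=18


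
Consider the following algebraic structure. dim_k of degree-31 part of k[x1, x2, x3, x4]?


C(d+n-1,n-1)=C(34,3)=5984


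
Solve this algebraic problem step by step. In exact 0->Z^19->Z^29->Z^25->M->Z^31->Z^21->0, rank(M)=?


Alt sum=0:
(-1)^0*19 + (-1)^1*29 + (-1)^2*25 + (-1)^3*? + (-1)^4*31 + (-1)^5*21=0
rank(M)=25


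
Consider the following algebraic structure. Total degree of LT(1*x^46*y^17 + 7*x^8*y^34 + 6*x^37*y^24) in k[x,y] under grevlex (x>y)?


LT: 1*x^46*y^17
deg_x=46, deg_y=17
Total=46+17=63


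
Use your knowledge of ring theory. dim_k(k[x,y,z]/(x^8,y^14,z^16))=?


Basis: x^iy^jz^k, i<8,j<14,k<16
8*14*16=1792


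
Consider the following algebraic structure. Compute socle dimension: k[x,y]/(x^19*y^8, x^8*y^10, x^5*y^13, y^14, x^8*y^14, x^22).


Socle = ann(m) = span of standard monomials u with x*u, y*u in I (staircase corners).
Redundant generators: x^8*y^14
Minimal generators: x^22, x^19*y^8, x^8*y^10, x^5*y^13, y^14
Corners: x^4y^13, x^7y^12, x^18y^9, x^21y^7
Socle dim=4


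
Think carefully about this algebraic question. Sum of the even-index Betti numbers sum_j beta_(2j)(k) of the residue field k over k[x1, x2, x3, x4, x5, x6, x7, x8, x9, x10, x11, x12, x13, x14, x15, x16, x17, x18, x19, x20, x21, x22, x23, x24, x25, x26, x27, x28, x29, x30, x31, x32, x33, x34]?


Koszul resolution: beta_i(k)=C(n,i), n=34
sum_even C(34,i) = 2^(n-1) = 2^33 = 8589934592


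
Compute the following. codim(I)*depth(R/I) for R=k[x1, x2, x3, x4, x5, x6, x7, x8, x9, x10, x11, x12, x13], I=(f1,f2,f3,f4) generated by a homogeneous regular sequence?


codim=4, depth=dim(R/I)=13-4=9
Product=4*9=36


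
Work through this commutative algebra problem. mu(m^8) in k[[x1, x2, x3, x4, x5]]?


C(n+d-1,d)=C(12,8)=495


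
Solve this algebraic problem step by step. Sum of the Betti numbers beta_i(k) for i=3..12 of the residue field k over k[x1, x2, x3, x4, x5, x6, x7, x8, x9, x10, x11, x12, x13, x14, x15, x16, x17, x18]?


Koszul resolution: beta_i(k)=C(n,i), n=18
C(18,3)=816, C(18,4)=3060, C(18,5)=8568, C(18,6)=18564, C(18,7)=31824, C(18,8)=43758, C(18,9)=48620, C(18,10)=43758, C(18,11)=31824, C(18,12)=18564
Sum=249356


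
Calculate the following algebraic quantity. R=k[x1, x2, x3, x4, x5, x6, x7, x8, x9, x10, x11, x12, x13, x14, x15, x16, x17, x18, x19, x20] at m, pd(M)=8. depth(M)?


pd+depth=depth(R)=20
depth=20-8=12


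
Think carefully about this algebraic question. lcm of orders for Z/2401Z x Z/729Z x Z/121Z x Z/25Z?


Exponent = lcm of the cyclic orders; pairwise coprime => product.
7^4*3^6*11^2*5^2=2401*729*121*25=5294745225


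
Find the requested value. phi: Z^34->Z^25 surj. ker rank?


rank(ker) = 34-25 = 9


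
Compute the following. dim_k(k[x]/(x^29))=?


Basis: 1,x,...,x^28
dim=29


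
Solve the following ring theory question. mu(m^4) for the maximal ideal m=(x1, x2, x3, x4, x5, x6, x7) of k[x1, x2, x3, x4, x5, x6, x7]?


Graded Nakayama: mu(m^d) = dim_k (m^d/m^(d+1)) = #degree-4 monomials in 7 vars
C(n+d-1,d)=C(10,4)=210


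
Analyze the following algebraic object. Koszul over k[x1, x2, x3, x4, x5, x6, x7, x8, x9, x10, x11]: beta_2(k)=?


C(n,i)=C(11,2)=55


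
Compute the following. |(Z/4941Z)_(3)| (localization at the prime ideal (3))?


3-primary part: 4941=3^4*61
Size=3^4=81


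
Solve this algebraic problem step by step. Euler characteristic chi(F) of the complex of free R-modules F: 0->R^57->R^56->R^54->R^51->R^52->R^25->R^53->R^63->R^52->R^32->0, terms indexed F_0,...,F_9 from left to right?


chi = sum (-1)^i * rank:
(-1)^0*57=57
(-1)^1*56=-56
(-1)^2*54=54
(-1)^3*51=-51
(-1)^4*52=52
(-1)^5*25=-25
(-1)^6*53=53
(-1)^7*63=-63
(-1)^8*52=52
(-1)^9*32=-32
chi=41


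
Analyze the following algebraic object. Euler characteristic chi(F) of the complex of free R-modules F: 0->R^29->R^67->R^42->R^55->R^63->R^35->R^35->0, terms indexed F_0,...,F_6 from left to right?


chi = sum (-1)^i * rank:
(-1)^0*29=29
(-1)^1*67=-67
(-1)^2*42=42
(-1)^3*55=-55
(-1)^4*63=63
(-1)^5*35=-35
(-1)^6*35=35
chi=12


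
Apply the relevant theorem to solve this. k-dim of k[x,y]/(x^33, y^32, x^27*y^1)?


k[x,y]/I, I = (x^33, y^32, x^27*y^1)
Rect: 33x32=1056. Corner: (33-27)x(32-1)=186.
dim = 1056-186 = 870


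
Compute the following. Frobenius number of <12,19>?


gcd(12,19)=1 => F=ab-a-b=12*19-12-19=228-31=197


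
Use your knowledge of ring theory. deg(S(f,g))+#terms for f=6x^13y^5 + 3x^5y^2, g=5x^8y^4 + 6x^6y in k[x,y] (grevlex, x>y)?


LT(f)=6x^13y^5, LT(g)=5x^8y^4
lcm(LM)=x^13y^5
S(f,g) (scaled by 30 to clear denominators) = 5*f - 6x^5y*g = -36x^11y^2 + 15x^5y^2
2 terms, deg 13.
13+2=15


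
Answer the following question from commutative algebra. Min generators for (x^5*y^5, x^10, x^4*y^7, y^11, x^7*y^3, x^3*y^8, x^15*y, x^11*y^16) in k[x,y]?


Remove redundant (divisible by others).
x^15*y redundant.
x^11*y^16 redundant.
Min: x^10, x^7*y^3, x^5*y^5, x^4*y^7, x^3*y^8, y^11
Count=6


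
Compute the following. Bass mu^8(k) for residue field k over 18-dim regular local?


C(n,i)=C(18,8)=43758


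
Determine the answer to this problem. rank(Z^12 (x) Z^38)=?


rank(M(x)N) = rank(M)*rank(N)
12*38 = 456


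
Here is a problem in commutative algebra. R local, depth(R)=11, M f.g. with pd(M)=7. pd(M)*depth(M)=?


pd+depth=11
depth=11-7=4
pd*depth=7*4=28


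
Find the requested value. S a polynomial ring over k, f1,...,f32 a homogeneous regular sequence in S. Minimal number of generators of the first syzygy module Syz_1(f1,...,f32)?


Regular sequence => Koszul complex is the minimal free resolution.
Syz_1 minimally generated by Koszul relations f_i*e_j - f_j*e_i (i<j): mu(Syz_1) = beta_2 = C(m,2) = m(m-1)/2
m=32
32*31/2 = 496


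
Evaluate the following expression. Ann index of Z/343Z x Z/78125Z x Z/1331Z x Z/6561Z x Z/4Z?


Exponent = lcm of the cyclic orders; pairwise coprime => product.
7^3*5^7*11^3*3^8*2^2=343*78125*1331*6561*4=936035316562500


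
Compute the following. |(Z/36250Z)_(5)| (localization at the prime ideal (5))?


5-primary part: 36250=5^4*58
Size=5^4=625


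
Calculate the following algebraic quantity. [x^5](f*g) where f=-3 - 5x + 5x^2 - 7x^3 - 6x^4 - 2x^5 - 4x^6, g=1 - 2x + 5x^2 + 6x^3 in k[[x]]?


[x^5] = sum a_i*b_j, i+j=5
  5*6=30
  -7*5=-35
  -6*-2=12
  -2*1=-2
Sum=5


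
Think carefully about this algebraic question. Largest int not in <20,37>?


gcd(20,37)=1 => F=ab-a-b=20*37-20-37=740-57=683


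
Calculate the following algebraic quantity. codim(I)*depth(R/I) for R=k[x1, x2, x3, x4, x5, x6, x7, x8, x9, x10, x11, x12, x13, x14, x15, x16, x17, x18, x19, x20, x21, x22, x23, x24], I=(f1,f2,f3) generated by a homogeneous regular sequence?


codim=3, depth=dim(R/I)=24-3=21
Product=3*21=63


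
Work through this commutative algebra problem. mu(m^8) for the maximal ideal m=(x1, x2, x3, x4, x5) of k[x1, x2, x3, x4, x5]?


Graded Nakayama: mu(m^d) = dim_k (m^d/m^(d+1)) = #degree-8 monomials in 5 vars
C(n+d-1,d)=C(12,8)=495


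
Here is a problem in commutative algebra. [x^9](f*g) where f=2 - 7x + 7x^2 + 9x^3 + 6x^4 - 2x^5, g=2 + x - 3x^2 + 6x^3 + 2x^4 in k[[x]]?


[x^9] = sum a_i*b_j, i+j=9
  -2*2=-4
Sum=-4


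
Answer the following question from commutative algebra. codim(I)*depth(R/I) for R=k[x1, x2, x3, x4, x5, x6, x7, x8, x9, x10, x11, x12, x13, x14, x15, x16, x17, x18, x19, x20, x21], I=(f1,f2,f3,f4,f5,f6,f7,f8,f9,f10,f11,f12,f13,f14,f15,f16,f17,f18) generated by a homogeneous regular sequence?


codim=18, depth=dim(R/I)=21-18=3
Product=18*3=54


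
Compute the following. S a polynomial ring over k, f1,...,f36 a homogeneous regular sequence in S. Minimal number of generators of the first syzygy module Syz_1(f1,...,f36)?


Regular sequence => Koszul complex is the minimal free resolution.
Syz_1 minimally generated by Koszul relations f_i*e_j - f_j*e_i (i<j): mu(Syz_1) = beta_2 = C(m,2) = m(m-1)/2
m=36
36*35/2 = 630


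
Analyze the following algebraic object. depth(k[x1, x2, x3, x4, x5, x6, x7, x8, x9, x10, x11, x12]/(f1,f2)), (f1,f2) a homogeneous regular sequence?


depth(R)=12
depth(R/I)=12-2=10


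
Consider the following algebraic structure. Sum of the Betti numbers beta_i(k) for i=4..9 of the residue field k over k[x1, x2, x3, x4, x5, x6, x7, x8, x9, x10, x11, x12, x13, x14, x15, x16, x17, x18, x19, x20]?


Koszul resolution: beta_i(k)=C(n,i), n=20
C(20,4)=4845, C(20,5)=15504, C(20,6)=38760, C(20,7)=77520, C(20,8)=125970, C(20,9)=167960
Sum=430559


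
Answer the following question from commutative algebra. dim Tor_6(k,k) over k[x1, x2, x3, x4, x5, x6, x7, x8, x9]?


Koszul: C(n,i)=C(9,6)=84


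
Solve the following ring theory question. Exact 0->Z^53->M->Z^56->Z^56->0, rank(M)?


Alt sum=0:
(-1)^0*53 + (-1)^1*? + (-1)^2*56 + (-1)^3*56=0
rank(M)=53


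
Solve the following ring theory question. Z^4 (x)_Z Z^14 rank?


rank(M(x)N) = rank(M)*rank(N)
4*14 = 56


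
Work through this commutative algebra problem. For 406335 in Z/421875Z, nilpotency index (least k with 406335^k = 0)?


406335^k mod 421875:
k=1: 406335
k=2: 179100
k=3: 317250
k=4: 388125
k=5: 84375
k=6: 0
First zero at k = 6


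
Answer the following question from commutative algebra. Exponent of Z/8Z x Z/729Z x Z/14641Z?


Exponent = lcm of the cyclic orders; pairwise coprime => product.
2^3*3^6*11^4=8*729*14641=85386312


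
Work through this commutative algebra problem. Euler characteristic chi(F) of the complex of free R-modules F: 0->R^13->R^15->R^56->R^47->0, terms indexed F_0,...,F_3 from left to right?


chi = sum (-1)^i * rank:
(-1)^0*13=13
(-1)^1*15=-15
(-1)^2*56=56
(-1)^3*47=-47
chi=7


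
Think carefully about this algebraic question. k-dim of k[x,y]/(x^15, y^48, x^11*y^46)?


k[x,y]/I, I = (x^15, y^48, x^11*y^46)
Rect: 15x48=720. Corner: (15-11)x(48-46)=8.
dim = 720-8 = 712


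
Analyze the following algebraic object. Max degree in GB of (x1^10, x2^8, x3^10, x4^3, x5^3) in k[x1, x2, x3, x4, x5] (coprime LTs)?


Pure powers, coprime LTs => already GB.
Degrees: 10, 8, 10, 3, 3
Max=10


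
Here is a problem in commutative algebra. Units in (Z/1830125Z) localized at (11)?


Local ring = Z/14641Z.
phi(14641) = 11^3*(11-1) = 13310


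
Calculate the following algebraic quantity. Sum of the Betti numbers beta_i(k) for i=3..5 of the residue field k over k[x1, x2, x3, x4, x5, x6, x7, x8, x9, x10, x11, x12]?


Koszul resolution: beta_i(k)=C(n,i), n=12
C(12,3)=220, C(12,4)=495, C(12,5)=792
Sum=1507


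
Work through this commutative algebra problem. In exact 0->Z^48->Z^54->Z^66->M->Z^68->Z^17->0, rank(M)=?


Alt sum=0:
(-1)^0*48 + (-1)^1*54 + (-1)^2*66 + (-1)^3*? + (-1)^4*68 + (-1)^5*17=0
rank(M)=111


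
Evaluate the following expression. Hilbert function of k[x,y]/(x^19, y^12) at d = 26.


k[x,y], I = (x^19, y^12), d = 26
Need i < 19 and d-i < 12.
Range: 15 <= i <= 18.
H(26) = 4


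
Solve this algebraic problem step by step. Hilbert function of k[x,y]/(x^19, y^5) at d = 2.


k[x,y], I = (x^19, y^5), d = 2
Need i < 19 and d-i < 5.
Range: 0 <= i <= 2.
H(2) = 3


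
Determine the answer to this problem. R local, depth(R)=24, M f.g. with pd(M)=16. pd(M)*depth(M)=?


pd+depth=24
depth=24-16=8
pd*depth=16*8=128


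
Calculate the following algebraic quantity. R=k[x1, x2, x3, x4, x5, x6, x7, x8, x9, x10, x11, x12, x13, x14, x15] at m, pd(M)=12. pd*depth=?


pd+depth=15
depth=15-12=3
pd*depth=12*3=36


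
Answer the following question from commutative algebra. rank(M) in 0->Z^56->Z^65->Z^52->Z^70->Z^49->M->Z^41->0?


Alt sum=0:
(-1)^0*56 + (-1)^1*65 + (-1)^2*52 + (-1)^3*70 + (-1)^4*49 + (-1)^5*? + (-1)^6*41=0
rank(M)=63


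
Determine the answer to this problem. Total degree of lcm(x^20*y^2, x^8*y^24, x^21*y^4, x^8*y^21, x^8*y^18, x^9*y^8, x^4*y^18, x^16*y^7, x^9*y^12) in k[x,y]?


lcm = componentwise max:
x: max(20,8,21,8,8,9,4,16,9)=21
y: max(2,24,4,21,18,8,18,7,12)=24
Total=21+24=45


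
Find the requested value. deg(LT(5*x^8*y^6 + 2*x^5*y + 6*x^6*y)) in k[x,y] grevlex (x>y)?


LT: 5*x^8*y^6
deg_x=8, deg_y=6
Total=8+6=14


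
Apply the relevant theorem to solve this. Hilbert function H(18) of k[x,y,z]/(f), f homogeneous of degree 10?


C(20,2)-C(10,2)=190-45=145


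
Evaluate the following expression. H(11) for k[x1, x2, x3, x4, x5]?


C(d+n-1,n-1)=C(15,4)=1365


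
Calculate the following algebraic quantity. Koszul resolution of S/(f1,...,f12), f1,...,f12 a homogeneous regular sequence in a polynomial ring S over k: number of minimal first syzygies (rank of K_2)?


Regular sequence => Koszul complex is the minimal free resolution.
Syz_1 minimally generated by Koszul relations f_i*e_j - f_j*e_i (i<j): mu(Syz_1) = beta_2 = C(m,2) = m(m-1)/2
m=12
12*11/2 = 66


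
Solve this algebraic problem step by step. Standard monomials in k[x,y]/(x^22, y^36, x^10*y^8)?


k[x,y]/I, I = (x^22, y^36, x^10*y^8)
Rect: 22x36=792. Corner: (22-10)x(36-8)=336.
dim = 792-336 = 456


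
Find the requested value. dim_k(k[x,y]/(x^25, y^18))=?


Basis: x^i*y^j, i<25, j<18
25*18=450


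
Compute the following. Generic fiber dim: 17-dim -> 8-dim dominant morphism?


dim(fiber)=dim(X)-dim(Y)=17-8=9


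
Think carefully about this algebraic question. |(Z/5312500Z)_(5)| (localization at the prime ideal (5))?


5-primary part: 5312500=5^7*68
Size=5^7=78125


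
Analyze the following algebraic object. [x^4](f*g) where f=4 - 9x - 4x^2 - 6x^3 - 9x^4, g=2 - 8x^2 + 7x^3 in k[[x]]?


[x^4] = sum a_i*b_j, i+j=4
  -9*7=-63
  -4*-8=32
  -9*2=-18
Sum=-49


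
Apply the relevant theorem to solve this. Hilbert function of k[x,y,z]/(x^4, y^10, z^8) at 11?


Need i<4, j<10, k<8 with i+j+k=11.
For each i, j ranges over max(0,11-i-7)..min(9,11-i):
  i=0: j in [4,9] -> 6
  i=1: j in [3,9] -> 7
  i=2: j in [2,9] -> 8
  i=3: j in [1,8] -> 8
H(11) = 6+7+8+8 = 29


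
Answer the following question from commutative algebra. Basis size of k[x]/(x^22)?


Basis: 1,x,...,x^21
dim=22


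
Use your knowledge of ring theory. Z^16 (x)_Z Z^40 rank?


rank(M(x)N) = rank(M)*rank(N)
16*40 = 640


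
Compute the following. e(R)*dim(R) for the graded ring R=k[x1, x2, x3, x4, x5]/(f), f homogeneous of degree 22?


e(R)=deg(f)=22, dim(R)=5-1=4
e*dim=22*4=88


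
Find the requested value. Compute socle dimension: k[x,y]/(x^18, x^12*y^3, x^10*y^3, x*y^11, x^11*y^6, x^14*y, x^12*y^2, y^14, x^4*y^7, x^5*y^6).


Socle = ann(m) = span of standard monomials u with x*u, y*u in I (staircase corners).
Redundant generators: x^11*y^6, x^12*y^3
Minimal generators: x^18, x^14*y, x^12*y^2, x^10*y^3, x^5*y^6, x^4*y^7, x*y^11, y^14
Corners: y^13, x^3y^10, x^4y^6, x^9y^5, x^11y^2, x^13y, x^17
Socle dim=7


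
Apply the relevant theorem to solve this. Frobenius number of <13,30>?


gcd(13,30)=1 => F=ab-a-b=13*30-13-30=390-43=347


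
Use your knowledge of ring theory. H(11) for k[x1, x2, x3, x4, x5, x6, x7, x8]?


C(d+n-1,n-1)=C(18,7)=31824


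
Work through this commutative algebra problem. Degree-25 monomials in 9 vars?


C(d+n-1,n-1)=C(33,8)=13884156


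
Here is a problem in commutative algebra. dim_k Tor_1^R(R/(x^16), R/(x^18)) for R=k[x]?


Tor_1(R/I,R/J)=(I cap J)/IJ=(x^18)/(x^34)
dim=34-18=min(16,18)=16


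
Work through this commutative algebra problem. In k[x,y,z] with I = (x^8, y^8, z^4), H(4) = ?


Need i<8, j<8, k<4 with i+j+k=4.
For each i, j ranges over max(0,4-i-3)..min(7,4-i):
  i=0: j in [1,4] -> 4
  i=1: j in [0,3] -> 4
  i=2: j in [0,2] -> 3
  i=3: j in [0,1] -> 2
  i=4: j in [0,0] -> 1
H(4) = 4+4+3+2+1 = 14


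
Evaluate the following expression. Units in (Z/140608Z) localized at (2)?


Local ring = Z/64Z.
phi(64) = 2^5*(2-1) = 32


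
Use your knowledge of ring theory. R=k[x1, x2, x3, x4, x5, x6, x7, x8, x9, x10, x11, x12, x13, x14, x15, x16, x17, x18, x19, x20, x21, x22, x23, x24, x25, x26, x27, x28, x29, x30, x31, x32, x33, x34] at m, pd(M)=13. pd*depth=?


pd+depth=34
depth=34-13=21
pd*depth=13*21=273


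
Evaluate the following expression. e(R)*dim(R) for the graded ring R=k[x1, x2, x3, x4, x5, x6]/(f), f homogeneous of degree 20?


e(R)=deg(f)=20, dim(R)=6-1=5
e*dim=20*5=100


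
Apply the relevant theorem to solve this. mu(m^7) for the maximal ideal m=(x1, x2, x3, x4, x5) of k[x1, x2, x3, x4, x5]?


Graded Nakayama: mu(m^d) = dim_k (m^d/m^(d+1)) = #degree-7 monomials in 5 vars
C(n+d-1,d)=C(11,7)=330


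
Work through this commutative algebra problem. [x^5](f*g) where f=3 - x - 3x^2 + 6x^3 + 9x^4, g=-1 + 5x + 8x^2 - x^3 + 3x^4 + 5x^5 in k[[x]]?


[x^5] = sum a_i*b_j, i+j=5
  3*5=15
  -1*3=-3
  -3*-1=3
  6*8=48
  9*5=45
Sum=108


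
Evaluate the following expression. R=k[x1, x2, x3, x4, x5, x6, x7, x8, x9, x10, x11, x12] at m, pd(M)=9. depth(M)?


pd+depth=depth(R)=12
depth=12-9=3


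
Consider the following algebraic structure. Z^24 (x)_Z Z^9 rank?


rank(M(x)N) = rank(M)*rank(N)
24*9 = 216


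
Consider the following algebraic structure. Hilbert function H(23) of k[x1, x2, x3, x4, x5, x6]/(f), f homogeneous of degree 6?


C(28,5)-C(22,5)=98280-26334=71946


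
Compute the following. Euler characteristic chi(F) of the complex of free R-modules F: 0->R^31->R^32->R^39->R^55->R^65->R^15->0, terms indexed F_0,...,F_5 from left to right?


chi = sum (-1)^i * rank:
(-1)^0*31=31
(-1)^1*32=-32
(-1)^2*39=39
(-1)^3*55=-55
(-1)^4*65=65
(-1)^5*15=-15
chi=33


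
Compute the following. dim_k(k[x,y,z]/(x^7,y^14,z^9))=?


Basis: x^iy^jz^k, i<7,j<14,k<9
7*14*9=882


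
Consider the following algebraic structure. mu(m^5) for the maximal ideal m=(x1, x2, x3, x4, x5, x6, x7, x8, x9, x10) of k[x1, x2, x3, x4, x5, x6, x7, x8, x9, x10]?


Graded Nakayama: mu(m^d) = dim_k (m^d/m^(d+1)) = #degree-5 monomials in 10 vars
C(n+d-1,d)=C(14,5)=2002


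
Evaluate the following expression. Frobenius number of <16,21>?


gcd(16,21)=1 => F=ab-a-b=16*21-16-21=336-37=299


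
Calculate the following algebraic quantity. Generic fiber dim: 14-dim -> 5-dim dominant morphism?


dim(fiber)=dim(X)-dim(Y)=14-5=9


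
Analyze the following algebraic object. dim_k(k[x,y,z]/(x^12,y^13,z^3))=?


Basis: x^iy^jz^k, i<12,j<13,k<3
12*13*3=468


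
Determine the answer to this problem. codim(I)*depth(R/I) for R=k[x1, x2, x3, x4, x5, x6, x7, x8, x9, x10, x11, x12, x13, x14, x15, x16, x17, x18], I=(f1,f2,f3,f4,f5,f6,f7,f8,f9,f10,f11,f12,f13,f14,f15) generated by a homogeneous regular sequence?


codim=15, depth=dim(R/I)=18-15=3
Product=15*3=45


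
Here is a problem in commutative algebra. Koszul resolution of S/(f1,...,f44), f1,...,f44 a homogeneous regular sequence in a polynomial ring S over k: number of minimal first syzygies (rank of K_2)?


Regular sequence => Koszul complex is the minimal free resolution.
Syz_1 minimally generated by Koszul relations f_i*e_j - f_j*e_i (i<j): mu(Syz_1) = beta_2 = C(m,2) = m(m-1)/2
m=44
44*43/2 = 946


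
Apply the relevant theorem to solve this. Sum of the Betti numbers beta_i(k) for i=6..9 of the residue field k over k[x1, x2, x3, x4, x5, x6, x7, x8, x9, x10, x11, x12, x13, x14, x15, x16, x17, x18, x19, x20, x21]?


Koszul resolution: beta_i(k)=C(n,i), n=21
C(21,6)=54264, C(21,7)=116280, C(21,8)=203490, C(21,9)=293930
Sum=667964


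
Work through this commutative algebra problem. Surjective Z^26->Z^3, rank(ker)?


rank(ker) = 26-3 = 23


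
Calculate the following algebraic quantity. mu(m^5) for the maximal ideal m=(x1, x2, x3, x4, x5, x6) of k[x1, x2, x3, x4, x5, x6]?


Graded Nakayama: mu(m^d) = dim_k (m^d/m^(d+1)) = #degree-5 monomials in 6 vars
C(n+d-1,d)=C(10,5)=252


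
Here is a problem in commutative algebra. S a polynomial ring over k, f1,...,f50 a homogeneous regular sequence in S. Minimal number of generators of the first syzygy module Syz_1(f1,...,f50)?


Regular sequence => Koszul complex is the minimal free resolution.
Syz_1 minimally generated by Koszul relations f_i*e_j - f_j*e_i (i<j): mu(Syz_1) = beta_2 = C(m,2) = m(m-1)/2
m=50
50*49/2 = 1225


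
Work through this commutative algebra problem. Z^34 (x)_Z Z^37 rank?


rank(M(x)N) = rank(M)*rank(N)
34*37 = 1258


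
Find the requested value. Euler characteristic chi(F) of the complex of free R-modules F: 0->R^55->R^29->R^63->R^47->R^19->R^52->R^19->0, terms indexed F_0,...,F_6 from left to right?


chi = sum (-1)^i * rank:
(-1)^0*55=55
(-1)^1*29=-29
(-1)^2*63=63
(-1)^3*47=-47
(-1)^4*19=19
(-1)^5*52=-52
(-1)^6*19=19
chi=28


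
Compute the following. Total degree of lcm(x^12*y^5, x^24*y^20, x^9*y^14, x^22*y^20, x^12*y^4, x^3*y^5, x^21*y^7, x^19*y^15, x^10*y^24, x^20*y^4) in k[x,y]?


lcm = componentwise max:
x: max(12,24,9,22,12,3,21,19,10,20)=24
y: max(5,20,14,20,4,5,7,15,24,4)=24
Total=24+24=48


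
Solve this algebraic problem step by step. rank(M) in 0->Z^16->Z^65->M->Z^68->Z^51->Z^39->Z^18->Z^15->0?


Alt sum=0:
(-1)^0*16 + (-1)^1*65 + (-1)^2*? + (-1)^3*68 + (-1)^4*51 + (-1)^5*39 + (-1)^6*18 + (-1)^7*15=0
rank(M)=102


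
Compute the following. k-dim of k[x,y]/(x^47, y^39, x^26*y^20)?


k[x,y]/I, I = (x^47, y^39, x^26*y^20)
Rect: 47x39=1833. Corner: (47-26)x(39-20)=399.
dim = 1833-399 = 1434


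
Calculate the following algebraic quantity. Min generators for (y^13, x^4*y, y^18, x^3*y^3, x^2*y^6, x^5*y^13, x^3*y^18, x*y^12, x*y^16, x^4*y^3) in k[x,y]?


Remove redundant (divisible by others).
x^5*y^13 redundant.
x^4*y^3 redundant.
y^18 redundant.
x*y^16 redundant.
x^3*y^18 redundant.
Min: x^4*y, x^3*y^3, x^2*y^6, x*y^12, y^13
Count=5


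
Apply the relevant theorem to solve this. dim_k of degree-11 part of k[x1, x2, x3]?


C(d+n-1,n-1)=C(13,2)=78


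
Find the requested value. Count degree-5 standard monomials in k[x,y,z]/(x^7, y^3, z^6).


Need i<7, j<3, k<6 with i+j+k=5.
For each i, j ranges over max(0,5-i-5)..min(2,5-i):
  i=0: j in [0,2] -> 3
  i=1: j in [0,2] -> 3
  i=2: j in [0,2] -> 3
  i=3: j in [0,2] -> 3
  i=4: j in [0,1] -> 2
  i=5: j in [0,0] -> 1
H(5) = 3+3+3+3+2+1 = 15


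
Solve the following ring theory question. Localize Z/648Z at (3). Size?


3-primary part: 648=3^4*8
Size=3^4=81


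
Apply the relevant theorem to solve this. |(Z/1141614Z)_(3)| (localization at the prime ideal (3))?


3-primary part: 1141614=3^9*58
Size=3^9=19683


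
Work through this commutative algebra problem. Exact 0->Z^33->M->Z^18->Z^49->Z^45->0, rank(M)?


Alt sum=0:
(-1)^0*33 + (-1)^1*? + (-1)^2*18 + (-1)^3*49 + (-1)^4*45=0
rank(M)=47


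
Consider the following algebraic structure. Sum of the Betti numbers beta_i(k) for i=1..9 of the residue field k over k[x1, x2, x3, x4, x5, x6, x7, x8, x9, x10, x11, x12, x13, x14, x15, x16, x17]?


Koszul resolution: beta_i(k)=C(n,i), n=17
C(17,1)=17, C(17,2)=136, C(17,3)=680, C(17,4)=2380, C(17,5)=6188, C(17,6)=12376, C(17,7)=19448, C(17,8)=24310, C(17,9)=24310
Sum=89845


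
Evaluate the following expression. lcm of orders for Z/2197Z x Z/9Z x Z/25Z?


Exponent = lcm of the cyclic orders; pairwise coprime => product.
13^3*3^2*5^2=2197*9*25=494325


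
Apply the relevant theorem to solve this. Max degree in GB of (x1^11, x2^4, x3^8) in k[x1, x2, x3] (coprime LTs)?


Pure powers, coprime LTs => already GB.
Degrees: 11, 4, 8
Max=11


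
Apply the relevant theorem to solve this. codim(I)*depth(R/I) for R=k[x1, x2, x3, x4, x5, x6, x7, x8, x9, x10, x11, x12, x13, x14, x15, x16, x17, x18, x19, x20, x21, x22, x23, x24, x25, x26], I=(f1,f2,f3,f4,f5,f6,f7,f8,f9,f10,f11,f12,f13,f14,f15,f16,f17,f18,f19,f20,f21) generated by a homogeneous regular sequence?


codim=21, depth=dim(R/I)=26-21=5
Product=21*5=105


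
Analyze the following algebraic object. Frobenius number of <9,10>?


gcd(9,10)=1 => F=ab-a-b=9*10-9-10=90-19=71


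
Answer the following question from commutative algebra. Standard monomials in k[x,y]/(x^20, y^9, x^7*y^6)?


k[x,y]/I, I = (x^20, y^9, x^7*y^6)
Rect: 20x9=180. Corner: (20-7)x(9-6)=39.
dim = 180-39 = 141


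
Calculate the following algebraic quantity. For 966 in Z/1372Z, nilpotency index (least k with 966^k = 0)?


966^k mod 1372:
k=1: 966
k=2: 196
k=3: 0
First zero at k = 3


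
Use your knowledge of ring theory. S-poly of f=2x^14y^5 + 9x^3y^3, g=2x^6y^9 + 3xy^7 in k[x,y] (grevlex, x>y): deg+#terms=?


LT(f)=2x^14y^5, LT(g)=2x^6y^9
lcm(LM)=x^14y^9
S(f,g) (scaled by 4 to clear denominators) = 2y^4*f - 2x^8*g = -6x^9y^7 + 18x^3y^7
2 terms, deg 16.
16+2=18


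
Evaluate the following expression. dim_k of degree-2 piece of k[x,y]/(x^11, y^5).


k[x,y], I = (x^11, y^5), d = 2
Need i < 11 and d-i < 5.
Range: 0 <= i <= 2.
H(2) = 3


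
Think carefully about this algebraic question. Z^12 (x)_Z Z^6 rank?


rank(M(x)N) = rank(M)*rank(N)
12*6 = 72


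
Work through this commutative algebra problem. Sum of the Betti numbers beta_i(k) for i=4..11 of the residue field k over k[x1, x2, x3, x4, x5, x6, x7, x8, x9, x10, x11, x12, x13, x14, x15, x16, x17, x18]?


Koszul resolution: beta_i(k)=C(n,i), n=18
C(18,4)=3060, C(18,5)=8568, C(18,6)=18564, C(18,7)=31824, C(18,8)=43758, C(18,9)=48620, C(18,10)=43758, C(18,11)=31824
Sum=229976


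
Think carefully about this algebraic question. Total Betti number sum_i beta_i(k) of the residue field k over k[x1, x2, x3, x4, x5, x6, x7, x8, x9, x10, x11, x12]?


Koszul resolution: beta_i(k)=C(n,i), n=12
sum_i C(12,i) = 2^12 = 4096


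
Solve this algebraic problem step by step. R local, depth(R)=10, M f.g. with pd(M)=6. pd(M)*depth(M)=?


pd+depth=10
depth=10-6=4
pd*depth=6*4=24


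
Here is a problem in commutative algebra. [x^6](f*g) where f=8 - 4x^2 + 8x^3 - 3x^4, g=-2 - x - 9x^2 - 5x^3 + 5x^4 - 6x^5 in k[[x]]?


[x^6] = sum a_i*b_j, i+j=6
  -4*5=-20
  8*-5=-40
  -3*-9=27
Sum=-33


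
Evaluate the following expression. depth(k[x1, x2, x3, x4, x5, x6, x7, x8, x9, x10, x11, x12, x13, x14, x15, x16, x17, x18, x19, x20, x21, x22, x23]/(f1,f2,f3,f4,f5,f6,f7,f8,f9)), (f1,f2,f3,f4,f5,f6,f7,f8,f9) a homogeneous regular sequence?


depth(R)=23
depth(R/I)=23-9=14


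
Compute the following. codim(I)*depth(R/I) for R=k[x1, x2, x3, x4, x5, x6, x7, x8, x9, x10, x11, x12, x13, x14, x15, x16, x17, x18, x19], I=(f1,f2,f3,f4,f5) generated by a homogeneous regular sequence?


codim=5, depth=dim(R/I)=19-5=14
Product=5*14=70


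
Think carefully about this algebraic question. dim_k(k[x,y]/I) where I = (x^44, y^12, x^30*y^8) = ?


k[x,y]/I, I = (x^44, y^12, x^30*y^8)
Rect: 44x12=528. Corner: (44-30)x(12-8)=56.
dim = 528-56 = 472


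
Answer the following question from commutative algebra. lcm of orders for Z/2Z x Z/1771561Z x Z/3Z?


Exponent = lcm of the cyclic orders; pairwise coprime => product.
2^1*11^6*3^1=2*1771561*3=10629366


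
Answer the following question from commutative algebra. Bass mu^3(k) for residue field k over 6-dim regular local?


C(n,i)=C(6,3)=20


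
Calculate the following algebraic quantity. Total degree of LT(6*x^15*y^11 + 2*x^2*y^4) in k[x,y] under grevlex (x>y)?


LT: 6*x^15*y^11
deg_x=15, deg_y=11
Total=15+11=26


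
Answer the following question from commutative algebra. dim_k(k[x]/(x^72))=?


Basis: 1,x,...,x^71
dim=72


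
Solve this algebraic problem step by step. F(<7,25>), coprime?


gcd(7,25)=1 => F=ab-a-b=7*25-7-25=175-32=143


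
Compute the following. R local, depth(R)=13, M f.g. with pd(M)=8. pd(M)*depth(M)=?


pd+depth=13
depth=13-8=5
pd*depth=8*5=40


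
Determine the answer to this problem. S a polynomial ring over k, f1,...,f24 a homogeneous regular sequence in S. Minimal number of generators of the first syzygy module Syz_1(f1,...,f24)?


Regular sequence => Koszul complex is the minimal free resolution.
Syz_1 minimally generated by Koszul relations f_i*e_j - f_j*e_i (i<j): mu(Syz_1) = beta_2 = C(m,2) = m(m-1)/2
m=24
24*23/2 = 276


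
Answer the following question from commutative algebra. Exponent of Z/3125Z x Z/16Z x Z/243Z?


Exponent = lcm of the cyclic orders; pairwise coprime => product.
5^5*2^4*3^5=3125*16*243=12150000


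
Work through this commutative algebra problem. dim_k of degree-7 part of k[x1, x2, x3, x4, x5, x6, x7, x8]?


C(d+n-1,n-1)=C(14,7)=3432


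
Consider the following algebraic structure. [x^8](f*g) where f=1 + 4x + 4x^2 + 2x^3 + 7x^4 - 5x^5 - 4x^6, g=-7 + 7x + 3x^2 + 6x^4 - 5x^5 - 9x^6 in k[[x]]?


[x^8] = sum a_i*b_j, i+j=8
  4*-9=-36
  2*-5=-10
  7*6=42
  -4*3=-12
Sum=-16


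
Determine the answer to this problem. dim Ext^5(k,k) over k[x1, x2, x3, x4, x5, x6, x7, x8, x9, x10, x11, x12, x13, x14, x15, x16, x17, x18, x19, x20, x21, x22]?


C(n,i)=C(22,5)=26334


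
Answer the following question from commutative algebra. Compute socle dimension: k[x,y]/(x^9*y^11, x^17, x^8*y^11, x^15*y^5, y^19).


Socle = ann(m) = span of standard monomials u with x*u, y*u in I (staircase corners).
Redundant generators: x^9*y^11
Minimal generators: x^17, x^15*y^5, x^8*y^11, y^19
Corners: x^7y^18, x^14y^10, x^16y^4
Socle dim=3


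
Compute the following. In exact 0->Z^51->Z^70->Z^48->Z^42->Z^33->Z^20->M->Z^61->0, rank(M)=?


Alt sum=0:
(-1)^0*51 + (-1)^1*70 + (-1)^2*48 + (-1)^3*42 + (-1)^4*33 + (-1)^5*20 + (-1)^6*? + (-1)^7*61=0
rank(M)=61


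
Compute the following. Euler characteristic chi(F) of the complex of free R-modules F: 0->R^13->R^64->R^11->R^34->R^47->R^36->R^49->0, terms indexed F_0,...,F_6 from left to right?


chi = sum (-1)^i * rank:
(-1)^0*13=13
(-1)^1*64=-64
(-1)^2*11=11
(-1)^3*34=-34
(-1)^4*47=47
(-1)^5*36=-36
(-1)^6*49=49
chi=-14


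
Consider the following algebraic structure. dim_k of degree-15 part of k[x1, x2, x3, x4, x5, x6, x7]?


C(d+n-1,n-1)=C(21,6)=54264


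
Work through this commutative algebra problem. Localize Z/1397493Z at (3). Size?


3-primary part: 1397493=3^9*71
Size=3^9=19683


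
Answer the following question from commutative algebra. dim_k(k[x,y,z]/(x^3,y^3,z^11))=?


Basis: x^iy^jz^k, i<3,j<3,k<11
3*3*11=99


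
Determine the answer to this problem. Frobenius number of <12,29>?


gcd(12,29)=1 => F=ab-a-b=12*29-12-29=348-41=307


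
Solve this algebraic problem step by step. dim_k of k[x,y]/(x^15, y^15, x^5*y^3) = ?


k[x,y]/I, I = (x^15, y^15, x^5*y^3)
Rect: 15x15=225. Corner: (15-5)x(15-3)=120.
dim = 225-120 = 105


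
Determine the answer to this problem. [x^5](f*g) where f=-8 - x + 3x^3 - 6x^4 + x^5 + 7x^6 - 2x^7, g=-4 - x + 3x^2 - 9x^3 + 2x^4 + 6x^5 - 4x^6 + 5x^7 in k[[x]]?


[x^5] = sum a_i*b_j, i+j=5
  -8*6=-48
  -1*2=-2
  3*3=9
  -6*-1=6
  1*-4=-4
Sum=-39


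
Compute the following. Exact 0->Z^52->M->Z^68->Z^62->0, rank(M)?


Alt sum=0:
(-1)^0*52 + (-1)^1*? + (-1)^2*68 + (-1)^3*62=0
rank(M)=58


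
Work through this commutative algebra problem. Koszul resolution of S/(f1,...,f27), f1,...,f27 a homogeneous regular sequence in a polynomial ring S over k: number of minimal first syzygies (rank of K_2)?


Regular sequence => Koszul complex is the minimal free resolution.
Syz_1 minimally generated by Koszul relations f_i*e_j - f_j*e_i (i<j): mu(Syz_1) = beta_2 = C(m,2) = m(m-1)/2
m=27
27*26/2 = 351
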